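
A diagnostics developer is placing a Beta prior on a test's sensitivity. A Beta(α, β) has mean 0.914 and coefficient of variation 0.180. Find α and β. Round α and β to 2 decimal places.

σ = CV·μ = 0.180×0.914 = 0.16452, so σ² = 0.027067.
s+1 = μ(1−μ)/σ² = 0.078604/0.027067 = 2.9041, so s = α+β = 1.9041.
α = μs = 1.74, β = (1−μ)s = 0.16.

α = 1.74, β = 0.16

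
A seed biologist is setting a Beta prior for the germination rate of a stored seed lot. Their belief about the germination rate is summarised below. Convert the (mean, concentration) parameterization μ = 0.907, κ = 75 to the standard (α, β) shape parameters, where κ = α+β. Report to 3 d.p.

α = 68.025, β = 6.975

α = μκ = 0.907×75 = 68.025 and β = (1−μ)κ = 0.093×75 = 6.975.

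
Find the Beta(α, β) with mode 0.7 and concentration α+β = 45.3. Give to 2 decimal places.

α = 31.31, β = 13.99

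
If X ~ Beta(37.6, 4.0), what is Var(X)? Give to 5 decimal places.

0.00204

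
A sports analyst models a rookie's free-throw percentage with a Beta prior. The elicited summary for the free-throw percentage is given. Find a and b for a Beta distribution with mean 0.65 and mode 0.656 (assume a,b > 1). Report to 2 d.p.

a = 33.80, b = 18.20

With s = a+b: μ = a/s and mode = (a−1)/(s−2). Eliminating a = μs,
μs − 1 = m(s−2) ⇒ s(μ−m) = 1−2m ⇒ s = -0.312/-0.006 = 52.0000.
So a = μs = 33.80, b = (1−μ)s = 18.20.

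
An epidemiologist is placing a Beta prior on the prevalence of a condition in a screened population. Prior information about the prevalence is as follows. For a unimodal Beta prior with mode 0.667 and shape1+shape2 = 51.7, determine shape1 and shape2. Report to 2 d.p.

shape1 = 34.15, shape2 = 17.55

Since the density peak of Beta(shape1,shape2) is at (shape1−1)/(shape1+shape2−2),
shape1 = 1 + 0.667(51.7−2) = 34.15 and shape2 = 51.7 − 34.15 = 17.55.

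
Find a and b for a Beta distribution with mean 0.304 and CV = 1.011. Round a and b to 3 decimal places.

a = 0.377, b = 0.863

σ = CV·μ = 1.011×0.304 = 0.30734, so σ² = 0.094460.
s+1 = μ(1−μ)/σ² = 0.211584/0.094460 = 2.2399, so s = a+b = 1.2399.
a = μs = 0.377, b = (1−μ)s = 0.863.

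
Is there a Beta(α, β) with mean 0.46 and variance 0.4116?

The Beta variance bound is σ² < μ(1−μ).
Here μ(1−μ) = 0.46×0.54 = 0.2484, and 0.4116 ≥ 0.2484.

No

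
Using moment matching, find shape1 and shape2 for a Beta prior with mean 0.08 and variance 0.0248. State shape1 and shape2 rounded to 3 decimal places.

shape1 = 0.157, shape2 = 1.810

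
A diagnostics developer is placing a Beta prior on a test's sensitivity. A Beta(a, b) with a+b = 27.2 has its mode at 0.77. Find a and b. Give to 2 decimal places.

a = 20.40, b = 6.80

Since the density peak of Beta(a,b) is at (a−1)/(a+b−2),
a = 1 + 0.77(27.2−2) = 20.40 and b = 27.2 − 20.40 = 6.80.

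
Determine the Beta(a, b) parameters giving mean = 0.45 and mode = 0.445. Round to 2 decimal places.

Let s = a+b. Mean gives a = μs = 0.45s; mode gives (a−1)/(s−2) = 0.445.
Substituting: 0.45s − 1 = 0.445(s−2) = 0.445s − 0.890, so 0.005s = 0.110 and s = 22.0000.
Then a = 0.45×22.0000 = 9.90 and b = s−a = 12.10.

a = 9.90, b = 12.10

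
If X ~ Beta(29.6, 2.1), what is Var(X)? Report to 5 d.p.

0.00189

μ = 29.6/31.7 = 0.933754; Var = μ(1−μ)/(α+β+1) = 0.0618575/32.7 = 0.00189.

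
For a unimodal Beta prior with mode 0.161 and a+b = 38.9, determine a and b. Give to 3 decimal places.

a = 6.941, b = 31.959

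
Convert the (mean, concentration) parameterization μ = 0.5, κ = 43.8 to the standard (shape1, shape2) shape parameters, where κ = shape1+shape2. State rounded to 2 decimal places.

shape1 = 21.90, shape2 = 21.90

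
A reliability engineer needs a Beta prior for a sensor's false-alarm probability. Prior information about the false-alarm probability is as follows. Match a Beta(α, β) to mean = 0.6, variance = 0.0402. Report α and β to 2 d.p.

α = 2.98, β = 1.99

By moment matching, α+β = μ(1−μ)/σ² − 1 = (0.6·0.4)/0.0402 − 1 = 5.9701 − 1 = 4.9701.
Since α/(α+β) = μ, α = 0.6·4.9701 = 2.98 and β = 0.4·4.9701 = 1.99.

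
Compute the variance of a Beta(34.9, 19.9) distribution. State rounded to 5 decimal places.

0.00414

Var = αβ/[(α+β)²(α+β+1)] = (34.9×19.9)/(54.8²×55.8) = 694.51/167569.632 = 0.00414.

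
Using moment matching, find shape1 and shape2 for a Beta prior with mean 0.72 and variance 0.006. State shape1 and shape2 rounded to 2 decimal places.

shape1 = 23.47, shape2 = 9.13

Let s = shape1+shape2. The Beta variance is μ(1−μ)/(s+1).
So s+1 = μ(1−μ)/σ² = (0.72×0.28)/0.006 = 0.2016/0.006 = 33.6000, giving s = 32.6000.
Then shape1 = μs = 0.72×32.6000 = 23.47 and shape2 = (1−μ)s = 0.28×32.6000 = 9.13.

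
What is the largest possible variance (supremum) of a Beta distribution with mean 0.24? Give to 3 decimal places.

For fixed mean μ the Beta variance is μ(1−μ)/(α+β+1), increasing as α+β decreases.
Its least upper bound (not attained) is μ(1−μ) = 0.24·0.76 = 0.182.

0.182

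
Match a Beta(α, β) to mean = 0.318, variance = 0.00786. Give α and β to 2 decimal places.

Let s = α+β. The Beta variance is μ(1−μ)/(s+1).
So s+1 = μ(1−μ)/σ² = (0.318×0.682)/0.00786 = 0.216876/0.00786 = 27.5924, giving s = 26.5924.
Then α = μs = 0.318×26.5924 = 8.46 and β = (1−μ)s = 0.682×26.5924 = 18.14.

α = 8.46, β = 18.14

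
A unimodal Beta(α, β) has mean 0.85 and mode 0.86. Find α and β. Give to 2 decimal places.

α = 61.20, β = 10.80

With s = α+β: μ = α/s and mode = (α−1)/(s−2). Eliminating α = μs,
μs − 1 = m(s−2) ⇒ s(μ−m) = 1−2m ⇒ s = -0.72/-0.01 = 72.0000.
So α = μs = 61.20, β = (1−μ)s = 10.80.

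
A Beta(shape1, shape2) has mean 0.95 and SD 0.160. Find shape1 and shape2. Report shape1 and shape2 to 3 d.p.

First σ² = 0.025600. Setting shape1 = μn, shape2 = (1−μ)n with n = shape1+shape2,
μ(1−μ)/(n+1) = 0.025600 ⇒ n+1 = 0.0475/0.025600 = 1.8555 ⇒ n = 0.8555.
Hence shape1 = 0.95×0.8555 = 0.813, shape2 = 0.05×0.8555 = 0.043.

shape1 = 0.813, shape2 = 0.043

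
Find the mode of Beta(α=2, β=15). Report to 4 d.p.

0.0667

The density x^(α−1)(1−x)^(β−1) is maximised at (α−1)/(α+β−2) = 1/15 = 0.0667.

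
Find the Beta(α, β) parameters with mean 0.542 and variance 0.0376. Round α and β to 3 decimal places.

α = 3.036, β = 2.566

Write ν = α+β; then α = μν and Var = μ(1−μ)/(ν+1).
ν = μ(1−μ)/Var − 1 = 0.248236/0.0376 − 1 = 5.6020.
α = 0.542·5.6020 = 3.036, β = 0.458·5.6020 = 2.566.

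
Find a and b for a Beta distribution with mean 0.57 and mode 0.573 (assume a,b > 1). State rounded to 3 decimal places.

a = 27.740, b = 20.927

With s = a+b: μ = a/s and mode = (a−1)/(s−2). Eliminating a = μs,
μs − 1 = m(s−2) ⇒ s(μ−m) = 1−2m ⇒ s = -0.146/-0.003 = 48.6667.
So a = μs = 27.740, b = (1−μ)s = 20.927.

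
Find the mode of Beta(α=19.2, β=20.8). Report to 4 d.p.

0.4789

The density x^(α−1)(1−x)^(β−1) is maximised at (α−1)/(α+β−2) = 18.2/38.0 = 0.4789.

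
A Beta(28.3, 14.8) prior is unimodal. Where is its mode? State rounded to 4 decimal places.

The density x^(α−1)(1−x)^(β−1) is maximised at (α−1)/(α+β−2) = 27.3/41.1 = 0.6642.

0.6642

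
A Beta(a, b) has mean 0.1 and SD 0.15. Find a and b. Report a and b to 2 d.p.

a = 0.30, b = 2.70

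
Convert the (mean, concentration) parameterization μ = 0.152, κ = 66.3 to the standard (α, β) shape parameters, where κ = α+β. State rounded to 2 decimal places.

α = 10.08, β = 56.22

Split κ in proportion μ : (1−μ): α = 0.152·66.3 = 10.08, β = 66.3 − 10.08 = 56.22.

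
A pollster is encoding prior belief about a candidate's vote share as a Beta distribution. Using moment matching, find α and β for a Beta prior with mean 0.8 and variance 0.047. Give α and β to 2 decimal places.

Write ν = α+β; then α = μν and Var = μ(1−μ)/(ν+1).
ν = μ(1−μ)/Var − 1 = 0.16/0.047 − 1 = 2.4043.
α = 0.8·2.4043 = 1.92, β = 0.2·2.4043 = 0.48.

α = 1.92, β = 0.48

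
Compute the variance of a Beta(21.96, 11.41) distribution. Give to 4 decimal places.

0.0065

α+β = 33.37 and αβ = 250.5636, so Var = αβ/[(α+β)²(α+β+1)] = 250.5636/38272.950653 = 0.0065.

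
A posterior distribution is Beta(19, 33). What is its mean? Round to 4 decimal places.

E[X] = α/(α+β) = 19/52 = 0.3654.

0.3654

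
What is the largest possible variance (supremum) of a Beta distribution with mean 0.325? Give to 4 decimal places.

Var = μ(1−μ)/(α+β+1), which approaches μ(1−μ) as α+β → 0.
So the supremum is μ(1−μ) = 0.325×0.675 = 0.2194.

0.2194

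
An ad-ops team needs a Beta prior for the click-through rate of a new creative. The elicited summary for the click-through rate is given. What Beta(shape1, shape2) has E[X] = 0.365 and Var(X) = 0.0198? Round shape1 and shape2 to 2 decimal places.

Let s = shape1+shape2. The Beta variance is μ(1−μ)/(s+1).
So s+1 = μ(1−μ)/σ² = (0.365×0.635)/0.0198 = 0.231775/0.0198 = 11.7058, giving s = 10.7058.
Then shape1 = μs = 0.365×10.7058 = 3.91 and shape2 = (1−μ)s = 0.635×10.7058 = 6.80.

shape1 = 3.91, shape2 = 6.80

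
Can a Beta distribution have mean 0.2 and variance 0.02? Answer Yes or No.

Yes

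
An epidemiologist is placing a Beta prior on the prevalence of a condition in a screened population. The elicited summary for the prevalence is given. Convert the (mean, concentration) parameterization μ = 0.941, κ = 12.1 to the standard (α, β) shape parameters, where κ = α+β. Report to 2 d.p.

α = 11.39, β = 0.71

Split κ in proportion μ : (1−μ): α = 0.941·12.1 = 11.39, β = 12.1 − 11.39 = 0.71.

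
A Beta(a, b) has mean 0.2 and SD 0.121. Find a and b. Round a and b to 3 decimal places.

σ² = 0.121² = 0.014641.
With s = a+b, Var = μ(1−μ)/(s+1), so s+1 = (0.2×0.8)/0.014641 = 10.9282 and s = 9.9282.
a = μs = 1.986, b = (1−μ)s = 7.943.

a = 1.986, b = 7.943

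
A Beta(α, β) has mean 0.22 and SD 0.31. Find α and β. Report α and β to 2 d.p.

α = 0.17, β = 0.61

Variance = 0.31² = 0.0961. The moment-matching identity α+β = μ(1−μ)/Var − 1 gives
α+β = 0.1716/0.0961 − 1 = 0.7856, so α = μ·0.7856 = 0.17 and β = (1−μ)·0.7856 = 0.61.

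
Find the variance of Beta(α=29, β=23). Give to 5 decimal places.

μ = 29/52 = 0.557692; Var = μ(1−μ)/(α+β+1) = 0.2466716/53 = 0.00465.

0.00465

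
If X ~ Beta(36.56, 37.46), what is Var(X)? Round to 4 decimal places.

0.0033

μ = 36.56/74.02 = 0.493921; Var = μ(1−μ)/(α+β+1) = 0.2499630/75.02 = 0.0033.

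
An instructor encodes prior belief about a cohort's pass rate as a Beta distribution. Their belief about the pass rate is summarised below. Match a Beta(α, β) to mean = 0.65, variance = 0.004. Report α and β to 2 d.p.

α = 36.32, β = 19.56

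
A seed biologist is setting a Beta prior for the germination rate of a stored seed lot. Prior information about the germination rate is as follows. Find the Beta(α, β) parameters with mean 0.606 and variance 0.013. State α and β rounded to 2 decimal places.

Let s = α+β. The Beta variance is μ(1−μ)/(s+1).
So s+1 = μ(1−μ)/σ² = (0.606×0.394)/0.013 = 0.238764/0.013 = 18.3665, giving s = 17.3665.
Then α = μs = 0.606×17.3665 = 10.52 and β = (1−μ)s = 0.394×17.3665 = 6.84.

α = 10.52, β = 6.84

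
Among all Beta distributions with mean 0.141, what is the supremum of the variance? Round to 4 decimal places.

0.1211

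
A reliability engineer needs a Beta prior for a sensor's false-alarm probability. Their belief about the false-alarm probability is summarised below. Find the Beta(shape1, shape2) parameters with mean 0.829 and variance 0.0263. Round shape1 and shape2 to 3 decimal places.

shape1 = 3.639, shape2 = 0.751

By moment matching, shape1+shape2 = μ(1−μ)/σ² − 1 = (0.829·0.171)/0.0263 − 1 = 5.3901 − 1 = 4.3901.
Since shape1/(shape1+shape2) = μ, shape1 = 0.829·4.3901 = 3.639 and shape2 = 0.171·4.3901 = 0.751.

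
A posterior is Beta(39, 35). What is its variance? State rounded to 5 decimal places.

α+β = 74 and αβ = 1365, so Var = αβ/[(α+β)²(α+β+1)] = 1365/410700 = 0.00332.

0.00332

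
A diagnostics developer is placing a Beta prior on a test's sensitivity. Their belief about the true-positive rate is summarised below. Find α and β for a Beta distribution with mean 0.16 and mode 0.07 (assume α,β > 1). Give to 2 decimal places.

α = 1.53, β = 8.03

With s = α+β: μ = α/s and mode = (α−1)/(s−2). Eliminating α = μs,
μs − 1 = m(s−2) ⇒ s(μ−m) = 1−2m ⇒ s = 0.86/0.09 = 9.5556.
So α = μs = 1.53, β = (1−μ)s = 8.03.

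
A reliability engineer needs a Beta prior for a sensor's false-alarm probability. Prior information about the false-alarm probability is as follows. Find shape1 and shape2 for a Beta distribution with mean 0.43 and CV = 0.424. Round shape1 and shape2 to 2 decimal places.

σ = CV·μ = 0.424×0.43 = 0.18232, so σ² = 0.033241.
s+1 = μ(1−μ)/σ² = 0.2451/0.033241 = 7.3735, so s = shape1+shape2 = 6.3735.
shape1 = μs = 2.74, shape2 = (1−μ)s = 3.63.

shape1 = 2.74, shape2 = 3.63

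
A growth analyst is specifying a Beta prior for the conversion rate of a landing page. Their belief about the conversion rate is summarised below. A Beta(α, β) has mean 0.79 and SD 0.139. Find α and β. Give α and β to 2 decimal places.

First σ² = 0.019321. Setting α = μn, β = (1−μ)n with n = α+β,
μ(1−μ)/(n+1) = 0.019321 ⇒ n+1 = 0.1659/0.019321 = 8.5865 ⇒ n = 7.5865.
Hence α = 0.79×7.5865 = 5.99, β = 0.21×7.5865 = 1.59.

α = 5.99, β = 1.59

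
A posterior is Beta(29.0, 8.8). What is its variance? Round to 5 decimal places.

0.00460

α+β = 37.8 and αβ = 255.20, so Var = αβ/[(α+β)²(α+β+1)] = 255.20/55438.992 = 0.00460.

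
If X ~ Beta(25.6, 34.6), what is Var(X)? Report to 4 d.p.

0.0040

α+β = 60.2 and αβ = 885.76, so Var = αβ/[(α+β)²(α+β+1)] = 885.76/221791.248 = 0.0040.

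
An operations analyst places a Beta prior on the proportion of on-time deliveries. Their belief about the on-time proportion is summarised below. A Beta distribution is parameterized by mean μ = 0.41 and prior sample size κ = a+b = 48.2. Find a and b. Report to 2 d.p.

a = μκ = 0.41×48.2 = 19.76 and b = (1−μ)κ = 0.59×48.2 = 28.44.

a = 19.76, b = 28.44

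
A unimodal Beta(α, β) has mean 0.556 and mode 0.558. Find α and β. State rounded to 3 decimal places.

α = 32.248, β = 25.752

With s = α+β: μ = α/s and mode = (α−1)/(s−2). Eliminating α = μs,
μs − 1 = m(s−2) ⇒ s(μ−m) = 1−2m ⇒ s = -0.116/-0.002 = 58.0000.
So α = μs = 32.248, β = (1−μ)s = 25.752.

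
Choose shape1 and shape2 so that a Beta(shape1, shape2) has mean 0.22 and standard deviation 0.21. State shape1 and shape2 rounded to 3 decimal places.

shape1 = 0.636, shape2 = 2.255

Variance = 0.21² = 0.0441. The moment-matching identity shape1+shape2 = μ(1−μ)/Var − 1 gives
shape1+shape2 = 0.1716/0.0441 − 1 = 2.8912, so shape1 = μ·2.8912 = 0.636 and shape2 = (1−μ)·2.8912 = 2.255.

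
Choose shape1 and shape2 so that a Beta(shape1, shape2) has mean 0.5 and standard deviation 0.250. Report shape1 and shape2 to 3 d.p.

shape1 = 1.500, shape2 = 1.500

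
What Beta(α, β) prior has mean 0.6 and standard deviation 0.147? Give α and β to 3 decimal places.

α = 6.064, β = 4.043

σ² = 0.147² = 0.021609.
With s = α+β, Var = μ(1−μ)/(s+1), so s+1 = (0.6×0.4)/0.021609 = 11.1065 and s = 10.1065.
α = μs = 6.064, β = (1−μ)s = 4.043.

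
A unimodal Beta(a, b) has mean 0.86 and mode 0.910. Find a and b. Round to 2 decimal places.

Let s = a+b. Mean gives a = μs = 0.86s; mode gives (a−1)/(s−2) = 0.910.
Substituting: 0.86s − 1 = 0.910(s−2) = 0.910s − 1.820, so -0.050s = -0.820 and s = 16.4000.
Then a = 0.86×16.4000 = 14.10 and b = s−a = 2.30.

a = 14.10, b = 2.30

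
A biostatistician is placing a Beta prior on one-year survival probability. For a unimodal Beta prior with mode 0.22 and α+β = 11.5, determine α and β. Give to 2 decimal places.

α = 3.09, β = 8.41

Mode = (α−1)/(κ−2) with κ = α+β, so α−1 = 0.22·9.5 = 2.09.
α = 3.09; β = κ − α = 8.41.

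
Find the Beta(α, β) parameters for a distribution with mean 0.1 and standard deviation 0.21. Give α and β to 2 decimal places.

First σ² = 0.0441. Setting α = μn, β = (1−μ)n with n = α+β,
μ(1−μ)/(n+1) = 0.0441 ⇒ n+1 = 0.09/0.0441 = 2.0408 ⇒ n = 1.0408.
Hence α = 0.1×1.0408 = 0.10, β = 0.9×1.0408 = 0.94.

α = 0.10, β = 0.94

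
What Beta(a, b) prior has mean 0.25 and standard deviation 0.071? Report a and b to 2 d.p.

σ² = 0.071² = 0.005041.
With s = a+b, Var = μ(1−μ)/(s+1), so s+1 = (0.25×0.75)/0.005041 = 37.1950 and s = 36.1950.
a = μs = 9.05, b = (1−μ)s = 27.15.

a = 9.05, b = 27.15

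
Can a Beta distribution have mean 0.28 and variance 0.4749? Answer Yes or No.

For any Beta, Var(X) < E[X]·(1−E[X]).
Here μ(1−μ) = 0.28×0.72 = 0.2016, and 0.4749 ≥ 0.2016.

No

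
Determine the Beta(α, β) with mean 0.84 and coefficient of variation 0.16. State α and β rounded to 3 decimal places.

Var = (CV·μ)² = (0.16×0.84)² = 0.018063.
α+β = μ(1−μ)/Var − 1 = 0.1344/0.018063 − 1 = 6.4405.
Thus α = 0.84·6.4405 = 5.410 and β = 0.16·6.4405 = 1.030.

α = 5.410, β = 1.030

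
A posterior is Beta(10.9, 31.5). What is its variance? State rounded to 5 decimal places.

0.00440

μ = 10.9/42.4 = 0.257075; Var = μ(1−μ)/(α+β+1) = 0.1909877/43.4 = 0.00440.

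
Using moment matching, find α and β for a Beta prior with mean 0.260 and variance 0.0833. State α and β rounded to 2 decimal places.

α = 0.34, β = 0.97

By moment matching, α+β = μ(1−μ)/σ² − 1 = (0.260·0.740)/0.0833 − 1 = 2.3097 − 1 = 1.3097.
Since α/(α+β) = μ, α = 0.260·1.3097 = 0.34 and β = 0.740·1.3097 = 0.97.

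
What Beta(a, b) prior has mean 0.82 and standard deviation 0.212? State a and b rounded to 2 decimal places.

Variance = 0.212² = 0.044944. The moment-matching identity a+b = μ(1−μ)/Var − 1 gives
a+b = 0.1476/0.044944 − 1 = 2.2841, so a = μ·2.2841 = 1.87 and b = (1−μ)·2.2841 = 0.41.

a = 1.87, b = 0.41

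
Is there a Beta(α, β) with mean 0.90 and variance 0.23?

No

The Beta variance bound is σ² < μ(1−μ).
Here μ(1−μ) = 0.90×0.10 = 0.0900, and 0.23 ≥ 0.0900.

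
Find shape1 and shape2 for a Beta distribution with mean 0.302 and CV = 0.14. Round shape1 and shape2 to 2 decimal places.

shape1 = 35.31, shape2 = 81.61

Var = (CV·μ)² = (0.14×0.302)² = 0.001788.
shape1+shape2 = μ(1−μ)/Var − 1 = 0.210796/0.001788 − 1 = 116.9213.
Thus shape1 = 0.302·116.9213 = 35.31 and shape2 = 0.698·116.9213 = 81.61.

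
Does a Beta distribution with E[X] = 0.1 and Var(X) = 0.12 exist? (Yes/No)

No

A Beta with mean μ has variance μ(1−μ)/(α+β+1) < μ(1−μ).
Here μ(1−μ) = 0.1×0.9 = 0.09, and 0.12 ≥ 0.09.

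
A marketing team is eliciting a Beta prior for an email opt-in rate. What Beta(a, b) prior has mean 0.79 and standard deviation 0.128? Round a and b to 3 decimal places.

First σ² = 0.016384. Setting a = μn, b = (1−μ)n with n = a+b,
μ(1−μ)/(n+1) = 0.016384 ⇒ n+1 = 0.1659/0.016384 = 10.1257 ⇒ n = 9.1257.
Hence a = 0.79×9.1257 = 7.209, b = 0.21×9.1257 = 1.916.

a = 7.209, b = 1.916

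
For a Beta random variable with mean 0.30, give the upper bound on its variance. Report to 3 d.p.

0.210

For fixed mean μ the Beta variance is μ(1−μ)/(α+β+1), increasing as α+β decreases.
Its least upper bound (not attained) is μ(1−μ) = 0.30·0.70 = 0.210.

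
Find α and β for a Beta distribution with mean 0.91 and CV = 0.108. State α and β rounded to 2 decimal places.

σ = CV·μ = 0.108×0.91 = 0.09828, so σ² = 0.009659.
s+1 = μ(1−μ)/σ² = 0.0819/0.009659 = 8.4792, so s = α+β = 7.4792.
α = μs = 6.81, β = (1−μ)s = 0.67.

α = 6.81, β = 0.67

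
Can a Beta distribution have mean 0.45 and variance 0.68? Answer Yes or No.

No

The Beta variance bound is σ² < μ(1−μ).
Here μ(1−μ) = 0.45×0.55 = 0.2475, and 0.68 ≥ 0.2475.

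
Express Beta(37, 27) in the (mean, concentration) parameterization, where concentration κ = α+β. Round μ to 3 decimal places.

κ = α+β = 37+27 = 64; μ = α/κ = 37/64 = 0.578.

μ = 0.578, κ = 64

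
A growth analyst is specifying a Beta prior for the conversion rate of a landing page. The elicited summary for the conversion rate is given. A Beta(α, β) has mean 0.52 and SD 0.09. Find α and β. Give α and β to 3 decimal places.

First σ² = 0.0081. Setting α = μn, β = (1−μ)n with n = α+β,
μ(1−μ)/(n+1) = 0.0081 ⇒ n+1 = 0.2496/0.0081 = 30.8148 ⇒ n = 29.8148.
Hence α = 0.52×29.8148 = 15.504, β = 0.48×29.8148 = 14.311.

α = 15.504, β = 14.311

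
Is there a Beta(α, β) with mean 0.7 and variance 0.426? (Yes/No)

No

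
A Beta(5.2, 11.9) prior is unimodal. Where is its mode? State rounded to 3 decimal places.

0.278

With α,β > 1, mode = (α−1)/(α+β−2) = 4.2/15.1 = 0.278.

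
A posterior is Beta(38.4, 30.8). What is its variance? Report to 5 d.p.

0.00352

α+β = 69.2 and αβ = 1182.72, so Var = αβ/[(α+β)²(α+β+1)] = 1182.72/336162.528 = 0.00352.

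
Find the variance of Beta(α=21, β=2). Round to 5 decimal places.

μ = 21/23 = 0.913043; Var = μ(1−μ)/(α+β+1) = 0.0793951/24 = 0.00331.

0.00331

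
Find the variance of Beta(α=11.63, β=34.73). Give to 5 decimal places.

0.00397

α+β = 46.36 and αβ = 403.9099, so Var = αβ/[(α+β)²(α+β+1)] = 403.9099/101788.461056 = 0.00397.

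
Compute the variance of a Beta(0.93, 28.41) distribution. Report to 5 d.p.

0.00101

Var = αβ/[(α+β)²(α+β+1)] = (0.93×28.41)/(29.34²×30.34) = 26.4213/26117.752104 = 0.00101.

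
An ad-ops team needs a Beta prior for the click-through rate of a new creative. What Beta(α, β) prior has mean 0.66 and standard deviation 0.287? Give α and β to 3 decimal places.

α = 1.138, β = 0.586

First σ² = 0.082369. Setting α = μn, β = (1−μ)n with n = α+β,
μ(1−μ)/(n+1) = 0.082369 ⇒ n+1 = 0.2244/0.082369 = 2.7243 ⇒ n = 1.7243.
Hence α = 0.66×1.7243 = 1.138, β = 0.34×1.7243 = 0.586.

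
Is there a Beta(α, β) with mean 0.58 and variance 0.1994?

The Beta variance bound is σ² < μ(1−μ).
Here μ(1−μ) = 0.58×0.42 = 0.2436, and 0.1994 < 0.2436.

Yes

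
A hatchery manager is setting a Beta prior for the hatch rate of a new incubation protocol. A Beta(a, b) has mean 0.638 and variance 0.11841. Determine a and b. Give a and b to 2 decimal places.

a = 0.61, b = 0.34

Let s = a+b. The Beta variance is μ(1−μ)/(s+1).
So s+1 = μ(1−μ)/σ² = (0.638×0.362)/0.11841 = 0.230956/0.11841 = 1.9505, giving s = 0.9505.
Then a = μs = 0.638×0.9505 = 0.61 and b = (1−μ)s = 0.362×0.9505 = 0.34.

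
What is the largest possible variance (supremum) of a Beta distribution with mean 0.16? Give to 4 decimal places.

Var = μ(1−μ)/(α+β+1), which approaches μ(1−μ) as α+β → 0.
So the supremum is μ(1−μ) = 0.16×0.84 = 0.1344.

0.1344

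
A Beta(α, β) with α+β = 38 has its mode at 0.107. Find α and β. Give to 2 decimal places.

α = 4.85, β = 33.15

For α,β>1 the mode is (α−1)/(α+β−2), so α = mode·(κ−2)+1 = 0.107×36+1 = 4.85.
And β = (1−mode)·(κ−2)+1 = 0.893×36+1 = 33.15.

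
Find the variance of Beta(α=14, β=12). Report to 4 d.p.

0.0092

α+β = 26 and αβ = 168, so Var = αβ/[(α+β)²(α+β+1)] = 168/18252 = 0.0092.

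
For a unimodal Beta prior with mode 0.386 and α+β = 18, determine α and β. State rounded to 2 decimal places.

For α,β>1 the mode is (α−1)/(α+β−2), so α = mode·(κ−2)+1 = 0.386×16+1 = 7.18.
And β = (1−mode)·(κ−2)+1 = 0.614×16+1 = 10.82.

α = 7.18, β = 10.82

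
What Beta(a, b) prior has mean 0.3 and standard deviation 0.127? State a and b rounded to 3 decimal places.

σ² = 0.127² = 0.016129.
With s = a+b, Var = μ(1−μ)/(s+1), so s+1 = (0.3×0.7)/0.016129 = 13.0200 and s = 12.0200.
a = μs = 3.606, b = (1−μ)s = 8.414.

a = 3.606, b = 8.414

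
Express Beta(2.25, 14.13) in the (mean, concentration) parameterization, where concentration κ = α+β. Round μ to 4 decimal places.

μ = 0.1374, κ = 16.38

κ = α+β = 2.25+14.13 = 16.38; μ = α/κ = 2.25/16.38 = 0.1374.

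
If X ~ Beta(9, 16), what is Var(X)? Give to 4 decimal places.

α+β = 25 and αβ = 144, so Var = αβ/[(α+β)²(α+β+1)] = 144/16250 = 0.0089.

0.0089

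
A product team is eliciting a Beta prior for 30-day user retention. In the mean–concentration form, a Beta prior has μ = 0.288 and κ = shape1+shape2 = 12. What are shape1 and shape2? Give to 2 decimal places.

shape1 = μκ = 0.288×12 = 3.46 and shape2 = (1−μ)κ = 0.712×12 = 8.54.

shape1 = 3.46, shape2 = 8.54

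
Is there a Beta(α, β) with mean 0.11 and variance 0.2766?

No

For any Beta, Var(X) < E[X]·(1−E[X]).
Here μ(1−μ) = 0.11×0.89 = 0.0979, and 0.2766 ≥ 0.0979.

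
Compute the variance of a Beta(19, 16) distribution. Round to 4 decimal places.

0.0069

μ = 19/35 = 0.542857; Var = μ(1−μ)/(α+β+1) = 0.2481633/36 = 0.0069.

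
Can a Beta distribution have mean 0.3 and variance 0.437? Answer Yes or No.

No

A Beta with mean μ has variance μ(1−μ)/(α+β+1) < μ(1−μ).
Here μ(1−μ) = 0.3×0.7 = 0.21, and 0.437 ≥ 0.21.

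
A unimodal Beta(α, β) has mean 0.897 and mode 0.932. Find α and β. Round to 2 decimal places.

With s = α+β: μ = α/s and mode = (α−1)/(s−2). Eliminating α = μs,
μs − 1 = m(s−2) ⇒ s(μ−m) = 1−2m ⇒ s = -0.864/-0.035 = 24.6857.
So α = μs = 22.14, β = (1−μ)s = 2.54.

α = 22.14, β = 2.54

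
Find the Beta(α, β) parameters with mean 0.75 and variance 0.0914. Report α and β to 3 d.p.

α = 0.789, β = 0.263

Let s = α+β. The Beta variance is μ(1−μ)/(s+1).
So s+1 = μ(1−μ)/σ² = (0.75×0.25)/0.0914 = 0.1875/0.0914 = 2.0514, giving s = 1.0514.
Then α = μs = 0.75×1.0514 = 0.789 and β = (1−μ)s = 0.25×1.0514 = 0.263.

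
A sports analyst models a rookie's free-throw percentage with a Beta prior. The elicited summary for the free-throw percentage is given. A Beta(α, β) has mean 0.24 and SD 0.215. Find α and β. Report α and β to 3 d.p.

α = 0.707, β = 2.239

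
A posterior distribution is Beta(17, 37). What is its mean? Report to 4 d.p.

E[X] = α/(α+β) = 17/54 = 0.3148.

0.3148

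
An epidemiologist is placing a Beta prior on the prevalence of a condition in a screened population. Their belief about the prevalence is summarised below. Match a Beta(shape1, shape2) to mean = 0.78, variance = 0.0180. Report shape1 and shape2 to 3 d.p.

shape1 = 6.656, shape2 = 1.877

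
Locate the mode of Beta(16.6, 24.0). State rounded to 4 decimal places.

The density x^(α−1)(1−x)^(β−1) is maximised at (α−1)/(α+β−2) = 15.6/38.6 = 0.4041.

0.4041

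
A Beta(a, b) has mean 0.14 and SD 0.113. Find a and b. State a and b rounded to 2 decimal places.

a = 1.18, b = 7.25

σ² = 0.113² = 0.012769.
With s = a+b, Var = μ(1−μ)/(s+1), so s+1 = (0.14×0.86)/0.012769 = 9.4291 and s = 8.4291.
a = μs = 1.18, b = (1−μ)s = 7.25.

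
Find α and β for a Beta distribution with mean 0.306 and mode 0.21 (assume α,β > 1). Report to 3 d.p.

Let s = α+β. Mean gives α = μs = 0.306s; mode gives (α−1)/(s−2) = 0.21.
Substituting: 0.306s − 1 = 0.21(s−2) = 0.21s − 0.42, so 0.096s = 0.58 and s = 6.0417.
Then α = 0.306×6.0417 = 1.849 and β = s−α = 4.193.

α = 1.849, β = 4.193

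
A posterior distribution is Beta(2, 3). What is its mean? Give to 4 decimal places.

The Beta mean is α/(α+β) = 2/(2+3) = 0.4000.

0.4000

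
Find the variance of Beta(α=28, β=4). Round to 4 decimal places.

0.0033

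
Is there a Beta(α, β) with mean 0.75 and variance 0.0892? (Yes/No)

The Beta variance bound is σ² < μ(1−μ).
Here μ(1−μ) = 0.75×0.25 = 0.1875, and 0.0892 < 0.1875.

Yes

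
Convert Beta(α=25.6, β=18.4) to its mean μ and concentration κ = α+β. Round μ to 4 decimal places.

μ = 0.5818, κ = 44.0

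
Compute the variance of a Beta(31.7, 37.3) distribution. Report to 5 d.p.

α+β = 69.0 and αβ = 1182.41, so Var = αβ/[(α+β)²(α+β+1)] = 1182.41/333270.000 = 0.00355.

0.00355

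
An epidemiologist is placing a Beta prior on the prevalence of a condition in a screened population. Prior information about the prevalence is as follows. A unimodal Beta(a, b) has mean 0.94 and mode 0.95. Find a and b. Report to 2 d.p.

With s = a+b: μ = a/s and mode = (a−1)/(s−2). Eliminating a = μs,
μs − 1 = m(s−2) ⇒ s(μ−m) = 1−2m ⇒ s = -0.90/-0.01 = 90.0000.
So a = μs = 84.60, b = (1−μ)s = 5.40.

a = 84.60, b = 5.40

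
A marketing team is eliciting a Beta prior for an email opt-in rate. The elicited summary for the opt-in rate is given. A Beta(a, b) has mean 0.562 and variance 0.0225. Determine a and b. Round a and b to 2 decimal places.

Write ν = a+b; then a = μν and Var = μ(1−μ)/(ν+1).
ν = μ(1−μ)/Var − 1 = 0.246156/0.0225 − 1 = 9.9403.
a = 0.562·9.9403 = 5.59, b = 0.438·9.9403 = 4.35.

a = 5.59, b = 4.35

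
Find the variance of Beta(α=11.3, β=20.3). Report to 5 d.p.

Var = αβ/[(α+β)²(α+β+1)] = (11.3×20.3)/(31.6²×32.6) = 229.39/32553.056 = 0.00705.

0.00705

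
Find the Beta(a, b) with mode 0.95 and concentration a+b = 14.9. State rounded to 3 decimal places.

a = 13.255, b = 1.645

Since the density peak of Beta(a,b) is at (a−1)/(a+b−2),
a = 1 + 0.95(14.9−2) = 13.255 and b = 14.9 − 13.255 = 1.645.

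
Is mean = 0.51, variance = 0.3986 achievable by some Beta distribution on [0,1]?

The Beta variance bound is σ² < μ(1−μ).
Here μ(1−μ) = 0.51×0.49 = 0.2499, and 0.3986 ≥ 0.2499.

No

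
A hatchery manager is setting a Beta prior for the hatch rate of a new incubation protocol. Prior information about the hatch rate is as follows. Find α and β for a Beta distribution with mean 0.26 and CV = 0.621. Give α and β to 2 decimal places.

α = 1.66, β = 4.72

Var = (CV·μ)² = (0.621×0.26)² = 0.026069.
α+β = μ(1−μ)/Var − 1 = 0.1924/0.026069 − 1 = 6.3803.
Thus α = 0.26·6.3803 = 1.66 and β = 0.74·6.3803 = 4.72.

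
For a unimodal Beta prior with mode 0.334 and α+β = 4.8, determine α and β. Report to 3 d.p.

Mode = (α−1)/(κ−2) with κ = α+β, so α−1 = 0.334·2.8 = 0.935.
α = 1.935; β = κ − α = 2.865.

α = 1.935, β = 2.865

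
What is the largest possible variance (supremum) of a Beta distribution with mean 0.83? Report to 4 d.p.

0.1411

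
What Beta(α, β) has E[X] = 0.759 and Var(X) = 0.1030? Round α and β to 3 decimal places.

α = 0.589, β = 0.187

By moment matching, α+β = μ(1−μ)/σ² − 1 = (0.759·0.241)/0.1030 − 1 = 1.7759 − 1 = 0.7759.
Since α/(α+β) = μ, α = 0.759·0.7759 = 0.589 and β = 0.241·0.7759 = 0.187.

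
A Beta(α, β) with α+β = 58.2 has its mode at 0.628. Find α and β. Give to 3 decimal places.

For α,β>1 the mode is (α−1)/(α+β−2), so α = mode·(κ−2)+1 = 0.628×56.2+1 = 36.294.
And β = (1−mode)·(κ−2)+1 = 0.372×56.2+1 = 21.906.

α = 36.294, β = 21.906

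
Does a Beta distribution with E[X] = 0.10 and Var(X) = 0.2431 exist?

A Beta with mean μ has variance μ(1−μ)/(α+β+1) < μ(1−μ).
Here μ(1−μ) = 0.10×0.90 = 0.0900, and 0.2431 ≥ 0.0900.

No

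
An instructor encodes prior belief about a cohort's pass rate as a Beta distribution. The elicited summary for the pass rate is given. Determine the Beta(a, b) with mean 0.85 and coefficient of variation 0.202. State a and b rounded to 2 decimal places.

Var = (CV·μ)² = (0.202×0.85)² = 0.029481.
a+b = μ(1−μ)/Var − 1 = 0.1275/0.029481 − 1 = 3.3248.
Thus a = 0.85·3.3248 = 2.83 and b = 0.15·3.3248 = 0.50.

a = 2.83, b = 0.50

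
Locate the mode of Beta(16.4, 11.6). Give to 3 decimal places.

0.592

With α,β > 1, mode = (α−1)/(α+β−2) = 15.4/26.0 = 0.592.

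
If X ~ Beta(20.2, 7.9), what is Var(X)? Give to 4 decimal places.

Var = αβ/[(α+β)²(α+β+1)] = (20.2×7.9)/(28.1²×29.1) = 159.58/22977.651 = 0.0069.

0.0069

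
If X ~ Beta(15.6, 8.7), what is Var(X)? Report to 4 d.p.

0.0091

Var = αβ/[(α+β)²(α+β+1)] = (15.6×8.7)/(24.3²×25.3) = 135.72/14939.397 = 0.0091.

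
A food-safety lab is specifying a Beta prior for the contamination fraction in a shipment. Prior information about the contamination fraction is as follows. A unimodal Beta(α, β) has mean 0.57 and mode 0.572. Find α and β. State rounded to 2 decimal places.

α = 41.04, β = 30.96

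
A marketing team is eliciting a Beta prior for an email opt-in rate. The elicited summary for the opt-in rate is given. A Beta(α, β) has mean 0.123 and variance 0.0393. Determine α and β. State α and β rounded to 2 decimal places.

α = 0.21, β = 1.53

Let s = α+β. The Beta variance is μ(1−μ)/(s+1).
So s+1 = μ(1−μ)/σ² = (0.123×0.877)/0.0393 = 0.107871/0.0393 = 2.7448, giving s = 1.7448.
Then α = μs = 0.123×1.7448 = 0.21 and β = (1−μ)s = 0.877×1.7448 = 1.53.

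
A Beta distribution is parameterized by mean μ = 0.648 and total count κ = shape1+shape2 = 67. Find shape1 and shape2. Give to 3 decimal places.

Split κ in proportion μ : (1−μ): shape1 = 0.648·67 = 43.416, shape2 = 67 − 43.416 = 23.584.

shape1 = 43.416, shape2 = 23.584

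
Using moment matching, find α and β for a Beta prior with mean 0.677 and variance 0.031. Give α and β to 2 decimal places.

Let s = α+β. The Beta variance is μ(1−μ)/(s+1).
So s+1 = μ(1−μ)/σ² = (0.677×0.323)/0.031 = 0.218671/0.031 = 7.0539, giving s = 6.0539.
Then α = μs = 0.677×6.0539 = 4.10 and β = (1−μ)s = 0.323×6.0539 = 1.96.

α = 4.10, β = 1.96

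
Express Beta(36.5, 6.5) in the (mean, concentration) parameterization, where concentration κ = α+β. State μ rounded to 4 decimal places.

μ = 0.8488, κ = 43.0

κ = α+β = 36.5+6.5 = 43.0; μ = α/κ = 36.5/43.0 = 0.8488.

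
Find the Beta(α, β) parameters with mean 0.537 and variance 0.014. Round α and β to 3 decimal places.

α = 9.000, β = 7.760

By moment matching, α+β = μ(1−μ)/σ² − 1 = (0.537·0.463)/0.014 − 1 = 17.7594 − 1 = 16.7594.
Since α/(α+β) = μ, α = 0.537·16.7594 = 9.000 and β = 0.463·16.7594 = 7.760.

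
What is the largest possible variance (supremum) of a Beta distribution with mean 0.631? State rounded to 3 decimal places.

0.233

For fixed mean μ the Beta variance is μ(1−μ)/(α+β+1), increasing as α+β decreases.
Its least upper bound (not attained) is μ(1−μ) = 0.631·0.369 = 0.233.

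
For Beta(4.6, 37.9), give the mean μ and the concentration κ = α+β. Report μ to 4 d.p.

κ = α+β = 4.6+37.9 = 42.5; μ = α/κ = 4.6/42.5 = 0.1082.

μ = 0.1082, κ = 42.5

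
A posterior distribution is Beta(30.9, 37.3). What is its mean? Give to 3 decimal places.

0.453

The Beta mean is α/(α+β) = 30.9/(30.9+37.3) = 0.453.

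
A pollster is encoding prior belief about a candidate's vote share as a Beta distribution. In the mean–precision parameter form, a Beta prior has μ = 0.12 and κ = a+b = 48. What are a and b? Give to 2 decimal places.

a = μκ = 0.12×48 = 5.76 and b = (1−μ)κ = 0.88×48 = 42.24.

a = 5.76, b = 42.24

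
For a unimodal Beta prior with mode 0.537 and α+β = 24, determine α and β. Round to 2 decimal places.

Mode = (α−1)/(κ−2) with κ = α+β, so α−1 = 0.537·22 = 11.81.
α = 12.81; β = κ − α = 11.19.

α = 12.81, β = 11.19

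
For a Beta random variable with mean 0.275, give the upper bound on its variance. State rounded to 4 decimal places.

0.1994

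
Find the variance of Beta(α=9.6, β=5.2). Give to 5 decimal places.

0.01442

α+β = 14.8 and αβ = 49.92, so Var = αβ/[(α+β)²(α+β+1)] = 49.92/3460.832 = 0.01442.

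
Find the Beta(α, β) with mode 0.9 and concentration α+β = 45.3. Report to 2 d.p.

Mode = (α−1)/(κ−2) with κ = α+β, so α−1 = 0.9·43.3 = 38.97.
α = 39.97; β = κ − α = 5.33.

α = 39.97, β = 5.33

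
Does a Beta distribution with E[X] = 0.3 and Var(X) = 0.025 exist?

Yes

For any Beta, Var(X) < E[X]·(1−E[X]).
Here μ(1−μ) = 0.3×0.7 = 0.21, and 0.025 < 0.21.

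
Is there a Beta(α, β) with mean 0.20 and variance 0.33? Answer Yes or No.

For any Beta, Var(X) < E[X]·(1−E[X]).
Here μ(1−μ) = 0.20×0.80 = 0.1600, and 0.33 ≥ 0.1600.

No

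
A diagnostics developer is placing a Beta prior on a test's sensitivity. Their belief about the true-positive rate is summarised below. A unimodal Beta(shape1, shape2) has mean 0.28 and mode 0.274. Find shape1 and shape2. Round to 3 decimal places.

Let s = shape1+shape2. Mean gives shape1 = μs = 0.28s; mode gives (shape1−1)/(s−2) = 0.274.
Substituting: 0.28s − 1 = 0.274(s−2) = 0.274s − 0.548, so 0.006s = 0.452 and s = 75.3333.
Then shape1 = 0.28×75.3333 = 21.093 and shape2 = s−shape1 = 54.240.

shape1 = 21.093, shape2 = 54.240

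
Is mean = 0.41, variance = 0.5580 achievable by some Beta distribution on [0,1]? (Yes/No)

For any Beta, Var(X) < E[X]·(1−E[X]).
Here μ(1−μ) = 0.41×0.59 = 0.2419, and 0.5580 ≥ 0.2419.

No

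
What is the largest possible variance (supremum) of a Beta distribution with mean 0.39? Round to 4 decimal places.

For fixed mean μ the Beta variance is μ(1−μ)/(α+β+1), increasing as α+β decreases.
Its least upper bound (not attained) is μ(1−μ) = 0.39·0.61 = 0.2379.

0.2379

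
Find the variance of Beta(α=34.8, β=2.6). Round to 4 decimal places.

0.0017

Var = αβ/[(α+β)²(α+β+1)] = (34.8×2.6)/(37.4²×38.4) = 90.48/53712.384 = 0.0017.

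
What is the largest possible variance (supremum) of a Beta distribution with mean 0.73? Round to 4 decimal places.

Var = μ(1−μ)/(α+β+1), which approaches μ(1−μ) as α+β → 0.
So the supremum is μ(1−μ) = 0.73×0.27 = 0.1971.

0.1971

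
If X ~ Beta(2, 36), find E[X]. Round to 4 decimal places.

E[X] = α/(α+β) = 2/38 = 0.0526.

0.0526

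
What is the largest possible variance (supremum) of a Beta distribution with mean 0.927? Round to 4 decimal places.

0.0677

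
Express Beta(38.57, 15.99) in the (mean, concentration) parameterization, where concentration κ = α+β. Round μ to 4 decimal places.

μ = 0.7069, κ = 54.56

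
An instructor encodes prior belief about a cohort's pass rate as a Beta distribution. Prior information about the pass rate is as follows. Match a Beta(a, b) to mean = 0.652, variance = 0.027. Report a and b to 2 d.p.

a = 4.83, b = 2.58

By moment matching, a+b = μ(1−μ)/σ² − 1 = (0.652·0.348)/0.027 − 1 = 8.4036 − 1 = 7.4036.
Since a/(a+b) = μ, a = 0.652·7.4036 = 4.83 and b = 0.348·7.4036 = 2.58.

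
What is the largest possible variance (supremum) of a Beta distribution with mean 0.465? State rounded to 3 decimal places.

0.249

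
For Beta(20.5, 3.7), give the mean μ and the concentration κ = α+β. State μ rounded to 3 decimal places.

μ = 0.847, κ = 24.2

κ = α+β = 20.5+3.7 = 24.2; μ = α/κ = 20.5/24.2 = 0.847.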